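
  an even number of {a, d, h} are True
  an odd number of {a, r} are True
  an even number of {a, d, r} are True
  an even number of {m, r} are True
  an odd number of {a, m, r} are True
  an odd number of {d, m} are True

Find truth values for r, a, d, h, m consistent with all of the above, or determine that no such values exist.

r = False, a = True, d = True, h = False, m = False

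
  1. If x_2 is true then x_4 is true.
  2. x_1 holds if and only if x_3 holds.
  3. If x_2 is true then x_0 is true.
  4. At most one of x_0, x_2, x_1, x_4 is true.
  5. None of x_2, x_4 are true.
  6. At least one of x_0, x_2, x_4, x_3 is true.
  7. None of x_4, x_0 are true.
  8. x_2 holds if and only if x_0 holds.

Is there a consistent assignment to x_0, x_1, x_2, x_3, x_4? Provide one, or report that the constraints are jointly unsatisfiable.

x_0=F, x_1=T, x_2=F, x_3=T, x_4=F

  (1) x_2=F ⇒ x_4: vacuous ✓
  (2) x_1=T, x_3=T — same ✓
  (3) x_2=F ⇒ x_0: vacuous ✓
  (4) {x_0, x_2, x_1, x_4}: 1 true — at most one ✓
  (5) {x_2, x_4}: 0 true — none ✓
  (6) {x_0, x_2, x_4, x_3}: 1 true — at least one ✓
  (7) {x_4, x_0}: 0 true — none ✓
  (8) x_2=F, x_0=F — same ✓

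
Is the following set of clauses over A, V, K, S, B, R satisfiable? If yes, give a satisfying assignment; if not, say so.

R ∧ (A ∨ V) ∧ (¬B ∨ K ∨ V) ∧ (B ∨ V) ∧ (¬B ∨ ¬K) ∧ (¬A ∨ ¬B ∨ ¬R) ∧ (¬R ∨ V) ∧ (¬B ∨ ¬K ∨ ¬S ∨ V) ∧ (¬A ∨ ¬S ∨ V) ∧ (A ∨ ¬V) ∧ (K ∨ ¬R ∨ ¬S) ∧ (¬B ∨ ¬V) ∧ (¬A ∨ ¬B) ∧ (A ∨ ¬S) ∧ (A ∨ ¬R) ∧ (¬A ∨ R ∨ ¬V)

Unit clause (R) forces R = True.
In (¬R ∨ V) only V is left, so V = True.
In (A ∨ ¬V) only A is left, so A = True.
In (¬B ∨ ¬V) only ¬B is left, so B = False.
Set K = False.
  then (K ∨ ¬R ∨ ¬S) forces S = False.
All clauses satisfied.

A = True, V = True, K = False, S = False, B = False, R = True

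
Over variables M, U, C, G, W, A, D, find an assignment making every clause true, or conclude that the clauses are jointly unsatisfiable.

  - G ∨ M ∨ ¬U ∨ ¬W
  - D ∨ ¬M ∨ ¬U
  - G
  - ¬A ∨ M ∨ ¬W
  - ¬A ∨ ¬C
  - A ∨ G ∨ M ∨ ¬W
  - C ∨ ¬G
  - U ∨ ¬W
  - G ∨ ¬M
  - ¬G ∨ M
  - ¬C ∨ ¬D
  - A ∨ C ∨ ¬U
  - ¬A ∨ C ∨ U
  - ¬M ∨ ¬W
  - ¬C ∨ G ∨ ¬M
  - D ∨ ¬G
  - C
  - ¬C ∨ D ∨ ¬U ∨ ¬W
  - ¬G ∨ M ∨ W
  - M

The formula is unsatisfiable.

Case D = True:
  (G) forces G = True.
  (C ∨ ¬G) forces C = True.
  Clause (¬C ∨ ¬D) is falsified — contradiction.
Case D = False:
  (G) forces G = True.
  Clause (D ∨ ¬G) is falsified — contradiction.
Both cases fail, so the formula is unsatisfiable.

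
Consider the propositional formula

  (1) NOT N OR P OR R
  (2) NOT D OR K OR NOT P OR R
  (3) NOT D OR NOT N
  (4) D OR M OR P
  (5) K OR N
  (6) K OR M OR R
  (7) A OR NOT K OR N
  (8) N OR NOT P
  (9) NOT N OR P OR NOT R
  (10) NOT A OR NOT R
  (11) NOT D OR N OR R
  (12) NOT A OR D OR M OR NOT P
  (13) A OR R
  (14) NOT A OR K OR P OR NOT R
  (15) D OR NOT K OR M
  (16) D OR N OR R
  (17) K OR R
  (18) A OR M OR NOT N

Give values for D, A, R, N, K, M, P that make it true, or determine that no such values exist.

Set D = False.
Set A = False.
  then (A OR R) forces R = True.
Try N = False:
  (K OR N) forces K = True.
  clause (A OR NOT K OR N) is falsified — backtrack.
So N = True.
  then (NOT N OR P OR NOT R) forces P = True.
  then (A OR M OR NOT N) forces M = True.
Set K = False.
All clauses satisfied.

D = False, A = False, R = True, N = True, K = False, M = True, P = True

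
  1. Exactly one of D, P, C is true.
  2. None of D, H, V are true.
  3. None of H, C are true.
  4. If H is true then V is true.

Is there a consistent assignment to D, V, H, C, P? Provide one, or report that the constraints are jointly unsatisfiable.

D = False, V = False, H = False, C = False, P = True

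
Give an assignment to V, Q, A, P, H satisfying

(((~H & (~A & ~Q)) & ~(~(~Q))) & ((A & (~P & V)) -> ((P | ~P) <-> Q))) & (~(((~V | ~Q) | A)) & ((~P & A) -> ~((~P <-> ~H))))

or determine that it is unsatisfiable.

Case Q = True: the conjunct ~Q is False.
Case Q = False: the conjunct ~(((~V | ~Q) | A)) becomes ~((True | A)) = False.
Both cases fail — unsatisfiable.

UNSATISFIABLE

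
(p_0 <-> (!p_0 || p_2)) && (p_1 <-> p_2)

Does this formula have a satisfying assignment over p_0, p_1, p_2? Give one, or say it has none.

p_0: True; p_1: True; p_2: True

  p_0 <-> (!p_0 || p_2) = True
    !p_0 || p_2 = True
      !p_0 = False
  p_1 <-> p_2 = True
Both conjuncts True, so the formula holds.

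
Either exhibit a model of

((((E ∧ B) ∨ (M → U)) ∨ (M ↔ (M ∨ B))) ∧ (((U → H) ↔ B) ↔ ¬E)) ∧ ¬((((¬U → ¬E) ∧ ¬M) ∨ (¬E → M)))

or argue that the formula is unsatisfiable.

The conjunct ¬((((¬U → ¬E) ∧ ¬M) ∨ (¬E → M))) is unsatisfiable on its own:
  E=F, U=F, M=F: evaluates to False.
  E=F, U=F, M=T: evaluates to False.
  E=F, U=T, M=F: evaluates to False.
  E=F, U=T, M=T: evaluates to False.
  E=T, U=F, M=F: evaluates to False.
  E=T, U=F, M=T: evaluates to False.
  E=T, U=T, M=F: evaluates to False.
  E=T, U=T, M=T: evaluates to False.
So the whole conjunction is unsatisfiable.

UNSATISFIABLE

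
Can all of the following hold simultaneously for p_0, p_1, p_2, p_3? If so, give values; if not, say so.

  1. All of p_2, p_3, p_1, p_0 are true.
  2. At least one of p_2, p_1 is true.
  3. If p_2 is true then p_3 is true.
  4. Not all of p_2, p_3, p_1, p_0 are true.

Case p_0 = True:
  (1) forces p_2 = True.
  (1) forces p_3 = True.
  (1) forces p_1 = True.
  Constraint (4) is violated (p_2=T, p_3=T, p_1=T, p_0=T) — contradiction.
Case p_0 = False:
  Constraint (1) is violated (p_0=F) — contradiction.
Both cases fail — unsatisfiable.

No satisfying assignment exists.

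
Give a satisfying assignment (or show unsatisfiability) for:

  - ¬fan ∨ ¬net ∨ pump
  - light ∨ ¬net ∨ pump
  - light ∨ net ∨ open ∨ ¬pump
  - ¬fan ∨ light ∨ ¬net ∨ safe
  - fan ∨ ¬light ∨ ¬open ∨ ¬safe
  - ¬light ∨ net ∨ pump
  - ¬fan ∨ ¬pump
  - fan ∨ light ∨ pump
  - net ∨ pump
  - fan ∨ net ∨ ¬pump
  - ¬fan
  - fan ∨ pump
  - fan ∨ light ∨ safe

net=T, pump=T, open=F, safe=T, light=T, fan=F

Unit clause (¬fan) forces fan = False.
In (fan ∨ pump) only pump is left, so pump = True.
In (fan ∨ net ∨ ¬pump) only net is left, so net = True.
Set open = False.
Set safe = True.
Set light = True.
All clauses satisfied.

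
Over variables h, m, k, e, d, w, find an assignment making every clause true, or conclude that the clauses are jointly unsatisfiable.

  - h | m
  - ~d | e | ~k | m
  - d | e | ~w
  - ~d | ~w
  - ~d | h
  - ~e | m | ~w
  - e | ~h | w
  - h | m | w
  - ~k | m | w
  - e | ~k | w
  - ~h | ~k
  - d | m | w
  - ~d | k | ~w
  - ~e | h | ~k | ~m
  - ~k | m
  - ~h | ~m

h=T; m=F; k=F; e=T; d=T; w=F

Set h = True.
  then (~h | ~k) forces k = False.
  then (~h | ~m) forces m = False.
Try e = False:
  (e | ~h | w) forces w = True.
  (d | e | ~w) forces d = True.
  clause (~d | ~w) is falsified — backtrack.
So e = True.
  then (~e | m | ~w) forces w = False.
  then (d | m | w) forces d = True.
All clauses satisfied.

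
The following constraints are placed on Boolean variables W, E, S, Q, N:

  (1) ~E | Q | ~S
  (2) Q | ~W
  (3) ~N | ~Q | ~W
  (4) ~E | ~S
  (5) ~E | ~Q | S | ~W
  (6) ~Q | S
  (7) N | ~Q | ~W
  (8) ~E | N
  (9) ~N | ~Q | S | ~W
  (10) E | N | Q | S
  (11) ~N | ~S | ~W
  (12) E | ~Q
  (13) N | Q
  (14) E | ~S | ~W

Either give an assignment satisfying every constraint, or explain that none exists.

W=F; E=F; S=T; Q=F; N=T

Try W = True:
  (Q | ~W) forces Q = True.
  (~N | ~Q | ~W) forces N = False.
  clause (N | ~Q | ~W) is falsified — backtrack.
So W = False.
Set E = False.
  then (E | ~Q) forces Q = False.
  then (N | Q) forces N = True.
Set S = True.
All clauses satisfied.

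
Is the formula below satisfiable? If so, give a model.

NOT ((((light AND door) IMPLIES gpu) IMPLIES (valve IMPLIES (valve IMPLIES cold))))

cold: False, valve: True, light: False, door: False, gpu: True

  NOT ((((light AND door) IMPLIES gpu) IMPLIES (valve IMPLIES (valve IMPLIES cold)))) = True
    ((light AND door) IMPLIES gpu) IMPLIES (valve IMPLIES (valve IMPLIES cold)) = False
      (light AND door) IMPLIES gpu = True
        light AND door = False
      valve IMPLIES (valve IMPLIES cold) = False
        valve IMPLIES cold = False
The formula evaluates to True.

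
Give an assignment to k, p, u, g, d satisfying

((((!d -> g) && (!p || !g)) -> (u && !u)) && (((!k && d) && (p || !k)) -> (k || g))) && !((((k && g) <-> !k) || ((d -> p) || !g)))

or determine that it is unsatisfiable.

Case g = True: the formula simplifies to (!p -> (u && !u)) && !(((k <-> !k) || (d -> p))).
  p = True: the conjunct !(((k <-> !k) || (d -> p))) becomes !(((k <-> !k) || True)) = False.
  p = False: simplifies to (u && !u) && !(((k <-> !k) || !d)).
    u = True: the conjunct !u is False.
    u = False: the conjunct u is False.
Case g = False: the conjunct !((((k && g) <-> !k) || ((d -> p) || !g))) becomes !((k || True)) = False.
Both cases fail — unsatisfiable.

UNSATISFIABLE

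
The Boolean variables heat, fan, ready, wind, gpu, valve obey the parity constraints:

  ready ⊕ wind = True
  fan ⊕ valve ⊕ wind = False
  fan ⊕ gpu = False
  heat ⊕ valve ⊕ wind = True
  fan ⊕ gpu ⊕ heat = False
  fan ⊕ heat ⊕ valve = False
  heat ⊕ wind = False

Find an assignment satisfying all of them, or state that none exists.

heat = False; fan = True; ready = True; wind = False; gpu = True; valve = True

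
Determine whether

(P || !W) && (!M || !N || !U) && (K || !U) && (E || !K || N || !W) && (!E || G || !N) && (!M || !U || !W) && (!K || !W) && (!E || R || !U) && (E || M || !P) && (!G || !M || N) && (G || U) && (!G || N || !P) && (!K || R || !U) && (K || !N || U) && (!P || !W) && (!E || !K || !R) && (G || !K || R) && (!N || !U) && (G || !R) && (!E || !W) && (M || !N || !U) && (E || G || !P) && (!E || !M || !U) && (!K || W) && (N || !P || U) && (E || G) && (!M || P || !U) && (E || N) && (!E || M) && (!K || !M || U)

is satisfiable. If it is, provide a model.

The formula is unsatisfiable.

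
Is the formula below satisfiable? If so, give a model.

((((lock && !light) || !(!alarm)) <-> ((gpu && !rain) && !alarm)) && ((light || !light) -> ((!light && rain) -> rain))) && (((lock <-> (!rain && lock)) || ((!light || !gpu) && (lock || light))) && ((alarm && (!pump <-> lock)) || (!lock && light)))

light: True, gpu: True, rain: True, pump: True, alarm: False, lock: False

  (((lock && !light) || !(!alarm)) <-> ((gpu && !rain) && !alarm)) && ((light || !light) -> ((!light && rain) -> rain)) = True
    ((lock && !light) || !(!alarm)) <-> ((gpu && !rain) && !alarm) = True
      (lock && !light) || !(!alarm) = False
        lock && !light = False
          !light = False
        !(!alarm) = False
          !alarm = True
      (gpu && !rain) && !alarm = False
        gpu && !rain = False
          !rain = False
        !alarm = True
    (light || !light) -> ((!light && rain) -> rain) = True
      light || !light = True
        !light = False
      (!light && rain) -> rain = True
        !light && rain = False
          !light = False
  ((lock <-> (!rain && lock)) || ((!light || !gpu) && (lock || light))) && ((alarm && (!pump <-> lock)) || (!lock && light)) = True
    (lock <-> (!rain && lock)) || ((!light || !gpu) && (lock || light)) = True
      lock <-> (!rain && lock) = True
        !rain && lock = False
          !rain = False
      (!light || !gpu) && (lock || light) = False
        !light || !gpu = False
          !light = False
          !gpu = False
        lock || light = True
    (alarm && (!pump <-> lock)) || (!lock && light) = True
      alarm && (!pump <-> lock) = False
        !pump <-> lock = True
          !pump = False
      !lock && light = True
        !lock = True
Both conjuncts True, so the formula holds.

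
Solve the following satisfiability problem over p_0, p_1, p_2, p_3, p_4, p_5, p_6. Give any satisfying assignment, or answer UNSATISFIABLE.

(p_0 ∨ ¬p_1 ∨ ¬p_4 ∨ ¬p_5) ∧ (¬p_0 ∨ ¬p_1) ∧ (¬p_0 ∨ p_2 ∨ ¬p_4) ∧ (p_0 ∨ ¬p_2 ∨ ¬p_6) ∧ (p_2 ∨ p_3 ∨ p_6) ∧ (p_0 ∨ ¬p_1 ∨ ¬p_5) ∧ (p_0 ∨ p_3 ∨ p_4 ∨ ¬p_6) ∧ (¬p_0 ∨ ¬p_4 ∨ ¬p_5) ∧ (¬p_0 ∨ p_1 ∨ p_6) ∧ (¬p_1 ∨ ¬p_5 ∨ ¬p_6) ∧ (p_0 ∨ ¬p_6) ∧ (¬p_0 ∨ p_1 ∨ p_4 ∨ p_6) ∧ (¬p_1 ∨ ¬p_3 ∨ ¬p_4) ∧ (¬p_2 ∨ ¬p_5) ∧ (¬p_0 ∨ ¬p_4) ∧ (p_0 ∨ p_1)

p_0=F; p_1=T; p_2=T; p_3=F; p_4=F; p_5=F; p_6=F

Set p_0 = False.
  then (p_0 ∨ ¬p_6) forces p_6 = False.
  then (p_0 ∨ p_1) forces p_1 = True.
  then (p_0 ∨ ¬p_1 ∨ ¬p_5) forces p_5 = False.
Set p_2 = True.
Set p_3 = False.
Set p_4 = False.
All clauses satisfied.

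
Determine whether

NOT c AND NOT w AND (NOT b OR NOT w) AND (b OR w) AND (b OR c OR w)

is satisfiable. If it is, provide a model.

Unit clause (NOT c) forces c = False.
Unit clause (NOT w) forces w = False.
In (b OR w) only b is left, so b = True.
Check each clause:
  (NOT c): NOT c holds.
  (NOT w): NOT w holds.
  (NOT b OR NOT w): NOT w holds.
  (b OR w): b holds.
  (b OR c OR w): b holds.
All clauses satisfied.

b = True, w = False, c = False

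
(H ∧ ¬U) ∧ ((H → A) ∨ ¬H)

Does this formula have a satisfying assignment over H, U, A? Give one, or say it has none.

H = True; U = False; A = True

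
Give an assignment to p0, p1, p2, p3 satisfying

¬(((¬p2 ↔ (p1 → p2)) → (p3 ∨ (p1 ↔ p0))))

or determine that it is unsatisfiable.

p0 = True, p1 = False, p2 = False, p3 = False

  ¬(((¬p2 ↔ (p1 → p2)) → (p3 ∨ (p1 ↔ p0)))) = True
    (¬p2 ↔ (p1 → p2)) → (p3 ∨ (p1 ↔ p0)) = False
      ¬p2 ↔ (p1 → p2) = True
        ¬p2 = True
        p1 → p2 = True
      p3 ∨ (p1 ↔ p0) = False
        p1 ↔ p0 = False
The formula evaluates to True.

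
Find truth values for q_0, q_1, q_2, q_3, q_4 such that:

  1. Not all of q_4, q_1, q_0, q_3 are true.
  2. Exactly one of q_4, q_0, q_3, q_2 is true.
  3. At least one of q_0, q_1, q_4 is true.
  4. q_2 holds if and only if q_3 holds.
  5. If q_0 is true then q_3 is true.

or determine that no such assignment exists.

q_0 = False, q_1 = False, q_2 = False, q_3 = False, q_4 = True

  (1) {q_4, q_1, q_0, q_3}: 1/4 true — not all ✓
  (2) {q_4, q_0, q_3, q_2}: 1 true — exactly one ✓
  (3) {q_0, q_1, q_4}: 1 true — at least one ✓
  (4) q_2=F, q_3=F — same ✓
  (5) q_0=F ⇒ q_3: vacuous ✓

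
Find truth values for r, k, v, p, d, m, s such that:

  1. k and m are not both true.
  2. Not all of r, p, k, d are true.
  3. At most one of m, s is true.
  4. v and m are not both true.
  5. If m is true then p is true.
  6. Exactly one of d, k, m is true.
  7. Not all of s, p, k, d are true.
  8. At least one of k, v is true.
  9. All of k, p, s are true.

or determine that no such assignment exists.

r = True, k = True, v = True, p = True, d = False, m = False, s = True

  (1) k=T, m=F — not both ✓
  (2) {r, p, k, d}: 3/4 true — not all ✓
  (3) {m, s}: 1 true — at most one ✓
  (4) v=T, m=F — not both ✓
  (5) m=F ⇒ p: vacuous ✓
  (6) {d, k, m}: 1 true — exactly one ✓
  (7) {s, p, k, d}: 3/4 true — not all ✓
  (8) {k, v}: 2 true — at least one ✓
  (9) {k, p, s}: all 3 true ✓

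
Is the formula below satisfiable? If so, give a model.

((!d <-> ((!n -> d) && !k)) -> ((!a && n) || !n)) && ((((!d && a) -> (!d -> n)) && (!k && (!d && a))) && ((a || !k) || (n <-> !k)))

Case a = True: the formula simplifies to ((!d <-> ((!n -> d) && !k)) -> !n) && ((!d -> (!d -> n)) && (!k && !d)).
  d = True: the conjunct !d is False.
  d = False: simplifies to ((n && !k) -> !n) && (n && !k).
    n = True: simplifies to k && !k.
      k = True: the conjunct !k is False.
      k = False: the conjunct k is False.
    n = False: the conjunct n is False.
Case a = False: the conjunct a is False.
Both cases fail — unsatisfiable.

No satisfying assignment exists.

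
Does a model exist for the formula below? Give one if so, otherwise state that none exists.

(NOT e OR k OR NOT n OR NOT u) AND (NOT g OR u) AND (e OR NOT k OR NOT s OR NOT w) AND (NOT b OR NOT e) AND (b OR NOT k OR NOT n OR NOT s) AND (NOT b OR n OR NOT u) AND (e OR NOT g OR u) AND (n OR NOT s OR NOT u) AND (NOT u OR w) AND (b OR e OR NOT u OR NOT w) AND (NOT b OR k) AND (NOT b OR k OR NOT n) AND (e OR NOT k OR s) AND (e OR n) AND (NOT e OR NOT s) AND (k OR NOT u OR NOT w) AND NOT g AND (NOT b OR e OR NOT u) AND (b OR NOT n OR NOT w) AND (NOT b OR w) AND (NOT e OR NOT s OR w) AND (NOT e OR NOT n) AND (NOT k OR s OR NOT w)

Unit clause (NOT g) forces g = False.
Try b = True:
  (NOT b OR NOT e) forces e = False.
  (NOT b OR k) forces k = True.
  (e OR NOT k OR s) forces s = True.
  (e OR NOT k OR NOT s OR NOT w) forces w = False.
  clause (NOT b OR w) is falsified — backtrack.
So b = False.
Set u = False.
Set w = False.
Set k = False.
Set e = True.
  then (NOT e OR NOT s) forces s = False.
  then (NOT e OR NOT n) forces n = False.
All clauses satisfied.

g: False, b: False, u: False, w: False, k: False, e: True, n: False, s: False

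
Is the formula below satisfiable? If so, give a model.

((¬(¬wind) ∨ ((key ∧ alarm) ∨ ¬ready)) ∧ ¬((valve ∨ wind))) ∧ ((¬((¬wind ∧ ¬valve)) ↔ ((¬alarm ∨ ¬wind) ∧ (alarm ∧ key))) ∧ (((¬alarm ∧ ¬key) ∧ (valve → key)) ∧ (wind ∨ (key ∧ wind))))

Case wind = True: the conjunct ¬((valve ∨ wind)) becomes ¬((valve ∨ True)) = False.
Case wind = False: the conjunct wind ∨ (key ∧ wind) becomes False ∨ (key ∧ False) = False.
Both cases fail — unsatisfiable.

Unsatisfiable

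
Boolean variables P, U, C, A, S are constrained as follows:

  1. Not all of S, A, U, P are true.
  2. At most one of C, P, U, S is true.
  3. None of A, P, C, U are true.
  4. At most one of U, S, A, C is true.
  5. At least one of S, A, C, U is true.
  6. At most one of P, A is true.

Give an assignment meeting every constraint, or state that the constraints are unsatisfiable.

P=F, U=F, C=F, A=F, S=T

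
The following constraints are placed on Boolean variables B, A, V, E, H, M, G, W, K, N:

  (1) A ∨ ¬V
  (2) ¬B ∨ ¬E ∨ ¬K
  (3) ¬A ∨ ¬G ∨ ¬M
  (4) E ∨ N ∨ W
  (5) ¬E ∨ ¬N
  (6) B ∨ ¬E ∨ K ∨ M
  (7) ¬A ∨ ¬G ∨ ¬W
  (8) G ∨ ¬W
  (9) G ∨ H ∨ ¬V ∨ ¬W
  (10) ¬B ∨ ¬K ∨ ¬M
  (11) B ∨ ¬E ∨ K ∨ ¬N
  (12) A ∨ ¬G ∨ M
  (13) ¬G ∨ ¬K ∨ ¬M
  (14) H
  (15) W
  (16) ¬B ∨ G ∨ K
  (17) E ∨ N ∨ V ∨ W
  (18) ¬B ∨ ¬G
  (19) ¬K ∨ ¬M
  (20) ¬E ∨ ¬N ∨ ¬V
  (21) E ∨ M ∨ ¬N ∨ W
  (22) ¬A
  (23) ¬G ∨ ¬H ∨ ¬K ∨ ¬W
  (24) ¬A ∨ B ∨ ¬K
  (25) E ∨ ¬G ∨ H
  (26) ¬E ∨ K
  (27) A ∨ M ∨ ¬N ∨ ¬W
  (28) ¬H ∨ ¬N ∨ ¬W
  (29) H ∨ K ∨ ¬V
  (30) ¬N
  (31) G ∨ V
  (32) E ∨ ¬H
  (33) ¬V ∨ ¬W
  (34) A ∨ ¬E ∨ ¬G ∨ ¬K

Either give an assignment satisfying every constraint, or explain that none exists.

Case A = True:
  Clause (¬A) is falsified — contradiction.
Case A = False:
  (A ∨ ¬V) forces V = False.
  (H) forces H = True.
  (W) forces W = True.
  (G ∨ ¬W) forces G = True.
  (A ∨ ¬G ∨ M) forces M = True.
  (¬G ∨ ¬K ∨ ¬M) forces K = False.
  (¬B ∨ ¬G) forces B = False.
  (¬E ∨ K) forces E = False.
  Clause (E ∨ ¬H) is falsified — contradiction.
Both cases fail, so the formula is unsatisfiable.

Unsatisfiable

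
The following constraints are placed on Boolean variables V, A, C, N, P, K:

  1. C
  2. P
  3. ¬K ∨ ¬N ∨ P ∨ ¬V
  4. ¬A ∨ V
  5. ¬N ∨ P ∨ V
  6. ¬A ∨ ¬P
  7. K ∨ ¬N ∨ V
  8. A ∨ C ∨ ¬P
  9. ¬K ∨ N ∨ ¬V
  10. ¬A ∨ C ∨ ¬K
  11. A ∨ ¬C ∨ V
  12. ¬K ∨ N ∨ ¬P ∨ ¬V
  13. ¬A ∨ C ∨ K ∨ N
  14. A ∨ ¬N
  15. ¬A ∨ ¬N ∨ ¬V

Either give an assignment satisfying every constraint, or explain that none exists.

Unit clause (C) forces C = True.
Unit clause (P) forces P = True.
In (¬A ∨ ¬P) only ¬A is left, so A = False.
In (A ∨ ¬C ∨ V) only V is left, so V = True.
In (A ∨ ¬N) only ¬N is left, so N = False.
In (¬K ∨ N ∨ ¬V) only ¬K is left, so K = False.
All clauses satisfied.

V = True; A = False; C = True; N = False; P = True; K = False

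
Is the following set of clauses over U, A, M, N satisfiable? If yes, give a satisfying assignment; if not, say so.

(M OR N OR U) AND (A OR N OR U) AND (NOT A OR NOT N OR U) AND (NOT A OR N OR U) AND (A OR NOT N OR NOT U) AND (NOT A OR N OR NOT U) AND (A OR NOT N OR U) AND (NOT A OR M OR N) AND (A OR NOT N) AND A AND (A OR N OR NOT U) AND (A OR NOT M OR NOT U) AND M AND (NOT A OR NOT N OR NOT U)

Case U = True:
  (A) forces A = True.
  (NOT A OR N OR NOT U) forces N = True.
  Clause (NOT A OR NOT N OR NOT U) is falsified — contradiction.
Case U = False:
  (A) forces A = True.
  (NOT A OR NOT N OR U) forces N = False.
  Clause (NOT A OR N OR U) is falsified — contradiction.
Both cases fail, so the formula is unsatisfiable.

Unsatisfiable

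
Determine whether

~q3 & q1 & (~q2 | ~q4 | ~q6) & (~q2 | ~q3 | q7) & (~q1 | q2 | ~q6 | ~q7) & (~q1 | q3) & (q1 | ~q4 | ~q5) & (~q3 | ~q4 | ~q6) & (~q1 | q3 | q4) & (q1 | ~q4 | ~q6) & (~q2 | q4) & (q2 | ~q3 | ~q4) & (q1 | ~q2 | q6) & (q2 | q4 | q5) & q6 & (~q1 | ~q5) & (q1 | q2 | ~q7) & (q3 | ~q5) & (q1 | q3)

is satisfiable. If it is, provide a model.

No satisfying assignment exists.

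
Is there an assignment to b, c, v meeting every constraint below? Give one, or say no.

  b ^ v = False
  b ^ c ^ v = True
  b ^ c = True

b=F, c=T, v=F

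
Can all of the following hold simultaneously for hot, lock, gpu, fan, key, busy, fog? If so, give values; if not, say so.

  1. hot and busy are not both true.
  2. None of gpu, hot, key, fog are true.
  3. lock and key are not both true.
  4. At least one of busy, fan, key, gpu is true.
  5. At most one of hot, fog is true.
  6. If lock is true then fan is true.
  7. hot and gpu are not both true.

hot=F, lock=F, gpu=F, fan=T, key=F, busy=T, fog=F

  (1) hot=F, busy=T — not both ✓
  (2) {gpu, hot, key, fog}: 0 true — none ✓
  (3) lock=F, key=F — not both ✓
  (4) {busy, fan, key, gpu}: 2 true — at least one ✓
  (5) {hot, fog}: 0 true — at most one ✓
  (6) lock=F ⇒ fan: vacuous ✓
  (7) hot=F, gpu=F — not both ✓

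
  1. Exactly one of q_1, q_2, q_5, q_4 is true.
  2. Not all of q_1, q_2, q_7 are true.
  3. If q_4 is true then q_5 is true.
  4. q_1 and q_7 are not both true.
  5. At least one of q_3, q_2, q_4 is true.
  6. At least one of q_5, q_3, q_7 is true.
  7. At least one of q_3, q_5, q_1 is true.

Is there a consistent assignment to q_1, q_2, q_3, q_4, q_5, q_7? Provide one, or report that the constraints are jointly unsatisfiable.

q_1 = True; q_2 = False; q_3 = True; q_4 = False; q_5 = False; q_7 = False

  (1) {q_1, q_2, q_5, q_4}: 1 true — exactly one ✓
  (2) {q_1, q_2, q_7}: 1/3 true — not all ✓
  (3) q_4=F ⇒ q_5: vacuous ✓
  (4) q_1=T, q_7=F — not both ✓
  (5) {q_3, q_2, q_4}: 1 true — at least one ✓
  (6) {q_5, q_3, q_7}: 1 true — at least one ✓
  (7) {q_3, q_5, q_1}: 2 true — at least one ✓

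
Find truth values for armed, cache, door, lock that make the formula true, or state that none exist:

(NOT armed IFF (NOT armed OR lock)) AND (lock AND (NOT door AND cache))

armed: False, cache: True, door: False, lock: True

  NOT armed IFF (NOT armed OR lock) = True
    NOT armed = True
    NOT armed OR lock = True
      NOT armed = True
  lock AND (NOT door AND cache) = True
    NOT door AND cache = True
      NOT door = True
Both conjuncts True, so the formula holds.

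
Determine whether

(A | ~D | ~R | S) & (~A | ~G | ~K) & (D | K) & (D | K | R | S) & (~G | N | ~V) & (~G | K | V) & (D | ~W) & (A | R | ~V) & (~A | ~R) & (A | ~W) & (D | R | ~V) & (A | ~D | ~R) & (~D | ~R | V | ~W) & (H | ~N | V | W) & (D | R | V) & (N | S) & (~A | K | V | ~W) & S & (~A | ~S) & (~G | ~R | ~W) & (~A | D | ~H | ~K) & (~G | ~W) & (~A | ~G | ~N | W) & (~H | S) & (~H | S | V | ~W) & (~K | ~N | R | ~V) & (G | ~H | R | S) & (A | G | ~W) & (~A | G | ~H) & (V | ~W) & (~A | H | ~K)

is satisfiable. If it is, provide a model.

H = True, D = False, S = True, W = False, A = False, G = True, V = False, N = True, K = True, R = True

Unit clause (S) forces S = True.
In (~A | ~S) only ~A is left, so A = False.
In (A | ~W) only ~W is left, so W = False.
Set H = True.
Set D = False.
  then (D | K) forces K = True.
Set G = True.
Set V = False.
  then (D | R | V) forces R = True.
Set N = True.
All clauses satisfied.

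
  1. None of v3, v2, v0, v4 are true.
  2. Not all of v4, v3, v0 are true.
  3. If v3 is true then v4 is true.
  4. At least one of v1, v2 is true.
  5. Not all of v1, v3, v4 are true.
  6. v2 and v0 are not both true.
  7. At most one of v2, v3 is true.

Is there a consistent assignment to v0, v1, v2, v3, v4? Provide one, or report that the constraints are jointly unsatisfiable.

v0: False; v1: True; v2: False; v3: False; v4: False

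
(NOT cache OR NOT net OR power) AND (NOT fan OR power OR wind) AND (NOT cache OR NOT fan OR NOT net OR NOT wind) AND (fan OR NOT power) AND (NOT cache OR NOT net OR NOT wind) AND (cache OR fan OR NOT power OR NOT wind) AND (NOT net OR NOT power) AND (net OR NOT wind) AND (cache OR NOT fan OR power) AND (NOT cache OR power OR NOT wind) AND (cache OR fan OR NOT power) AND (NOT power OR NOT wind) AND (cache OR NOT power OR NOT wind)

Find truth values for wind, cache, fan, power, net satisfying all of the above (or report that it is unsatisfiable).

wind = False; cache = True; fan = False; power = False; net = False

Set wind = False.
Set cache = True.
Set fan = False.
  then (fan OR NOT power) forces power = False.
  then (NOT cache OR NOT net OR power) forces net = False.
All clauses satisfied.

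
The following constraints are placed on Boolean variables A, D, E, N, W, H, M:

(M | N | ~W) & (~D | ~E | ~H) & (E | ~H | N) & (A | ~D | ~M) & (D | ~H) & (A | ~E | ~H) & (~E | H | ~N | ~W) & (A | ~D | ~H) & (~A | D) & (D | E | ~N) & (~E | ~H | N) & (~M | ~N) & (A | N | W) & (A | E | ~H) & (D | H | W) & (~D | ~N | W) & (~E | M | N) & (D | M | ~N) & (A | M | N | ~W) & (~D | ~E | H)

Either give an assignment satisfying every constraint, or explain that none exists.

Set A = True.
  then (~A | D) forces D = True.
Try E = True:
  (~D | ~E | ~H) forces H = False.
  clause (~D | ~E | H) is falsified — backtrack.
So E = False.
Set N = False.
  then (E | ~H | N) forces H = False.
Set W = False.
Set M = False.
All clauses satisfied.

A = True; D = True; E = False; N = False; W = False; H = False; M = False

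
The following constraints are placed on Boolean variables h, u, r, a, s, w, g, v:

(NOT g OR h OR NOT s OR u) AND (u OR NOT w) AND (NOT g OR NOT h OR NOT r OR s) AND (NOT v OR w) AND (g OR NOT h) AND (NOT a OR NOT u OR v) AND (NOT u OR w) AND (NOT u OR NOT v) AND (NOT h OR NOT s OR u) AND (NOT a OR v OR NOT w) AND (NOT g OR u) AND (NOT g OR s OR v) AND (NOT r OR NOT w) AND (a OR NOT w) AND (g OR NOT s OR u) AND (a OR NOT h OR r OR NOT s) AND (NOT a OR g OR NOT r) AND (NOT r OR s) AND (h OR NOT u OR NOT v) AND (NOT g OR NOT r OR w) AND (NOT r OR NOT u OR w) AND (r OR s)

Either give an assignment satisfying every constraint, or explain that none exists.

UNSATISFIABLE

Case u = True:
  (NOT u OR w) forces w = True.
  (NOT u OR NOT v) forces v = False.
  (NOT a OR NOT u OR v) forces a = False.
  Clause (a OR NOT w) is falsified — contradiction.
Case u = False:
  (u OR NOT w) forces w = False.
  (NOT v OR w) forces v = False.
  (NOT g OR u) forces g = False.
  (g OR NOT h) forces h = False.
  (g OR NOT s OR u) forces s = False.
  (NOT r OR s) forces r = False.
  Clause (r OR s) is falsified — contradiction.
Both cases fail, so the formula is unsatisfiable.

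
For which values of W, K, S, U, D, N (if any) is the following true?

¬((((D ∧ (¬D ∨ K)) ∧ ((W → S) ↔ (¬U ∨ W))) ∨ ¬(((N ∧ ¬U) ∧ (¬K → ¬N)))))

W: False, K: True, S: False, U: False, D: False, N: True

  ¬((((D ∧ (¬D ∨ K)) ∧ ((W → S) ↔ (¬U ∨ W))) ∨ ¬(((N ∧ ¬U) ∧ (¬K → ¬N))))) = True
    ((D ∧ (¬D ∨ K)) ∧ ((W → S) ↔ (¬U ∨ W))) ∨ ¬(((N ∧ ¬U) ∧ (¬K → ¬N))) = False
      (D ∧ (¬D ∨ K)) ∧ ((W → S) ↔ (¬U ∨ W)) = False
        D ∧ (¬D ∨ K) = False
          ¬D ∨ K = True
            ¬D = True
        (W → S) ↔ (¬U ∨ W) = True
          W → S = True
          ¬U ∨ W = True
            ¬U = True
      ¬(((N ∧ ¬U) ∧ (¬K → ¬N))) = False
        (N ∧ ¬U) ∧ (¬K → ¬N) = True
          N ∧ ¬U = True
            ¬U = True
          ¬K → ¬N = True
            ¬K = False
            ¬N = False
The formula evaluates to True.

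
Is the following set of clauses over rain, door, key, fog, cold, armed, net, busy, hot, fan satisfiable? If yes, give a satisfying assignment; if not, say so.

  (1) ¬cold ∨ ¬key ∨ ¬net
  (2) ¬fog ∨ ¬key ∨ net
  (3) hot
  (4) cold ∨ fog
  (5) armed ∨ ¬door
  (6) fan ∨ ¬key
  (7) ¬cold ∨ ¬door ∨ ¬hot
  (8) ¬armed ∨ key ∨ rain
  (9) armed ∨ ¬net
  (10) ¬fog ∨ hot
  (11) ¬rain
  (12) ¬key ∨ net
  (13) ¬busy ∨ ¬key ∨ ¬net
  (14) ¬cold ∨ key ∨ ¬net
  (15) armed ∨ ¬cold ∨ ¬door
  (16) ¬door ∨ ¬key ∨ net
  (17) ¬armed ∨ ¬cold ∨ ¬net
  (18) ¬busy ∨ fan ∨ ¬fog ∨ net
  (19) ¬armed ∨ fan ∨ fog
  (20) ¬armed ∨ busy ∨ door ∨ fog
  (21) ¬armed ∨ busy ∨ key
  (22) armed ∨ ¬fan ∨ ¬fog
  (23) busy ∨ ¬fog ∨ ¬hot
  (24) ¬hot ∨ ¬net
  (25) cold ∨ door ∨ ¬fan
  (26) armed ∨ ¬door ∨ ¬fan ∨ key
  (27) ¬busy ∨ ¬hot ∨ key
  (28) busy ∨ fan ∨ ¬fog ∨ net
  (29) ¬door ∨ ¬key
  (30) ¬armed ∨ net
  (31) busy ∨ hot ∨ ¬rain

rain: False, door: False, key: False, fog: False, cold: True, armed: False, net: False, busy: False, hot: True, fan: True

Unit clause (hot) forces hot = True.
Unit clause (¬rain) forces rain = False.
In (¬hot ∨ ¬net) only ¬net is left, so net = False.
In (¬armed ∨ net) only ¬armed is left, so armed = False.
In (armed ∨ ¬door) only ¬door is left, so door = False.
In (¬key ∨ net) only ¬key is left, so key = False.
In (¬busy ∨ ¬hot ∨ key) only ¬busy is left, so busy = False.
In (busy ∨ ¬fog ∨ ¬hot) only ¬fog is left, so fog = False.
In (cold ∨ fog) only cold is left, so cold = True.
Set fan = True.
All clauses satisfied.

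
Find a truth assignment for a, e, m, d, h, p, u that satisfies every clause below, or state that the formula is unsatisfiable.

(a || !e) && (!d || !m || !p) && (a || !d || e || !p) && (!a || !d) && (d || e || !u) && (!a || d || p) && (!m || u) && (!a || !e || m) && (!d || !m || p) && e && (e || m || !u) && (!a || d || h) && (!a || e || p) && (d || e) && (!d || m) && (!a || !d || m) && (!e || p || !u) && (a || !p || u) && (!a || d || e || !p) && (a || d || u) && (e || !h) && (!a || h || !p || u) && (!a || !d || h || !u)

a = True, e = True, m = True, d = False, h = True, p = True, u = True

Unit clause (e) forces e = True.
In (a || !e) only a is left, so a = True.
In (!a || !d) only !d is left, so d = False.
In (!a || d || p) only p is left, so p = True.
In (!a || !e || m) only m is left, so m = True.
In (!a || d || h) only h is left, so h = True.
In (!m || u) only u is left, so u = True.
All clauses satisfied.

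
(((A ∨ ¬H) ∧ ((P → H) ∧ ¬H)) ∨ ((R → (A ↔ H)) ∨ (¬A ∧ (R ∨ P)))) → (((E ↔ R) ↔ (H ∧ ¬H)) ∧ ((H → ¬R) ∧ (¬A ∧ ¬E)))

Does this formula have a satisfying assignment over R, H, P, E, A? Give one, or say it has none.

R = True, H = False, P = False, E = False, A = False

  (((A ∨ ¬H) ∧ ((P → H) ∧ ¬H)) ∨ ((R → (A ↔ H)) ∨ (¬A ∧ (R ∨ P)))) → (((E ↔ R) ↔ (H ∧ ¬H)) ∧ ((H → ¬R) ∧ (¬A ∧ ¬E))) = True
    ((A ∨ ¬H) ∧ ((P → H) ∧ ¬H)) ∨ ((R → (A ↔ H)) ∨ (¬A ∧ (R ∨ P))) = True
      (A ∨ ¬H) ∧ ((P → H) ∧ ¬H) = True
        A ∨ ¬H = True
          ¬H = True
        (P → H) ∧ ¬H = True
          P → H = True
          ¬H = True
      (R → (A ↔ H)) ∨ (¬A ∧ (R ∨ P)) = True
        R → (A ↔ H) = True
          A ↔ H = True
        ¬A ∧ (R ∨ P) = True
          ¬A = True
          R ∨ P = True
    ((E ↔ R) ↔ (H ∧ ¬H)) ∧ ((H → ¬R) ∧ (¬A ∧ ¬E)) = True
      (E ↔ R) ↔ (H ∧ ¬H) = True
        E ↔ R = False
        H ∧ ¬H = False
          ¬H = True
      (H → ¬R) ∧ (¬A ∧ ¬E) = True
        H → ¬R = True
          ¬R = False
        ¬A ∧ ¬E = True
          ¬A = True
          ¬E = True
The formula evaluates to True.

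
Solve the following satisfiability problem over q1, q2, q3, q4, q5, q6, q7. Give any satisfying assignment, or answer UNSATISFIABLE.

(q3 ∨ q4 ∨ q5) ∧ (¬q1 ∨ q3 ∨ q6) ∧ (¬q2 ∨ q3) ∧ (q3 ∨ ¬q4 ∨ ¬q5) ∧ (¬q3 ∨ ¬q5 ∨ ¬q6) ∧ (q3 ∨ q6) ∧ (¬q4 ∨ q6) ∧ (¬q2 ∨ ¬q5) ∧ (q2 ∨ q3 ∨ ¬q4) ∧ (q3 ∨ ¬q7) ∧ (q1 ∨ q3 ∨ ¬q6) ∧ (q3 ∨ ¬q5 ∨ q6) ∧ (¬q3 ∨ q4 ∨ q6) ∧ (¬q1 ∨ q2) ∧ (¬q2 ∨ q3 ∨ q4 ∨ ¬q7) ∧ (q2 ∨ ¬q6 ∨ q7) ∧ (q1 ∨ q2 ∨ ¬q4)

Set q1 = False.
Set q2 = True.
  then (¬q2 ∨ q3) forces q3 = True.
  then (¬q2 ∨ ¬q5) forces q5 = False.
Set q4 = False.
  then (¬q3 ∨ q4 ∨ q6) forces q6 = True.
Set q7 = True.
All clauses satisfied.

q1=F, q2=T, q3=T, q4=F, q5=F, q6=T, q7=T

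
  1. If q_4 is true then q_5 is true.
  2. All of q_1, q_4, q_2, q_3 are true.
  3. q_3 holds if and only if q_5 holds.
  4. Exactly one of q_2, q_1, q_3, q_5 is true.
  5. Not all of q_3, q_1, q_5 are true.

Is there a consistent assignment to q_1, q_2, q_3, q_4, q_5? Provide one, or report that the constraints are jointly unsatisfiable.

Unsatisfiable — no assignment works.

Case q_2 = True:
  (2) forces q_1 = True.
  Constraint (4) is violated (q_2=T, q_1=T) — contradiction.
Case q_2 = False:
  Constraint (2) is violated (q_2=F) — contradiction.
Both cases fail — unsatisfiable.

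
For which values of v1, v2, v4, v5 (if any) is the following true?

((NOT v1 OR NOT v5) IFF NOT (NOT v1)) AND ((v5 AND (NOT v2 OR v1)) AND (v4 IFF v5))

Case v1 = True: the formula simplifies to NOT v5 AND (v5 AND (v4 IFF v5)).
  v5 = True: the conjunct NOT v5 is False.
  v5 = False: the conjunct v5 is False.
Case v1 = False: the conjunct (NOT v1 OR NOT v5) IFF NOT (NOT v1) becomes (True OR NOT v5) IFF NOT True = False.
Both cases fail — unsatisfiable.

Unsatisfiable — no assignment works.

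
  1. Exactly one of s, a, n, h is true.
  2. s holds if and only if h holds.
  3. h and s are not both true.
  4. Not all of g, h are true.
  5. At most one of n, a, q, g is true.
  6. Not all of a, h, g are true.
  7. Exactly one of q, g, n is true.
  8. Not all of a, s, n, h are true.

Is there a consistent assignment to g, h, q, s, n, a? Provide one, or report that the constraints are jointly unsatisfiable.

g=F, h=F, q=F, s=F, n=T, a=F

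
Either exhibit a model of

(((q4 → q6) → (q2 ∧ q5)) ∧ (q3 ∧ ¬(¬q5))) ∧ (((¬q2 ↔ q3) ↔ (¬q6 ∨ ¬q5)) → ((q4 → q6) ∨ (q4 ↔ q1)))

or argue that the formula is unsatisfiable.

q1 = False, q2 = True, q3 = True, q4 = True, q5 = True, q6 = True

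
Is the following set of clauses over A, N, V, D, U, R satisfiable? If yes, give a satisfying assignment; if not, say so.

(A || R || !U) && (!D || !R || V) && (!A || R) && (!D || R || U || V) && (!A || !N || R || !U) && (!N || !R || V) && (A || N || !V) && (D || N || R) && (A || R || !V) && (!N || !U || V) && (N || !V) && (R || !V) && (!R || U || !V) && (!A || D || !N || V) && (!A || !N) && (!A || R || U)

A = True, N = False, V = False, D = False, U = False, R = True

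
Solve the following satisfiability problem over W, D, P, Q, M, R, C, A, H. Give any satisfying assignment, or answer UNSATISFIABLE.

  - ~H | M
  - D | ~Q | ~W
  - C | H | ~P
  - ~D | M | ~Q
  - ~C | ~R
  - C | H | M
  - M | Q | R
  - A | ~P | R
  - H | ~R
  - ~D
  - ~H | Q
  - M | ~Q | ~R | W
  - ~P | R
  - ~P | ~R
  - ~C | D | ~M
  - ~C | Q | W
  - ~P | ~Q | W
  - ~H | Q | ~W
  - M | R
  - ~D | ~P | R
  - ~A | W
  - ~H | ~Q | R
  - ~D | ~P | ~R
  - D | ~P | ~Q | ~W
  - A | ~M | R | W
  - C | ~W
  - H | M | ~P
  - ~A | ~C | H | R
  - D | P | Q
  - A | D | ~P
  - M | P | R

Unit clause (~D) forces D = False.
Set W = False.
  then (~A | W) forces A = False.
  then (A | D | ~P) forces P = False.
  then (D | P | Q) forces Q = True.
Try M = False:
  (~H | M) forces H = False.
  (C | H | M) forces C = True.
  (~C | ~R) forces R = False.
  clause (M | R) is falsified — backtrack.
So M = True.
  then (~C | D | ~M) forces C = False.
  then (A | ~M | R | W) forces R = True.
  then (H | ~R) forces H = True.
All clauses satisfied.

W = False, D = False, P = False, Q = True, M = True, R = True, C = False, A = False, H = True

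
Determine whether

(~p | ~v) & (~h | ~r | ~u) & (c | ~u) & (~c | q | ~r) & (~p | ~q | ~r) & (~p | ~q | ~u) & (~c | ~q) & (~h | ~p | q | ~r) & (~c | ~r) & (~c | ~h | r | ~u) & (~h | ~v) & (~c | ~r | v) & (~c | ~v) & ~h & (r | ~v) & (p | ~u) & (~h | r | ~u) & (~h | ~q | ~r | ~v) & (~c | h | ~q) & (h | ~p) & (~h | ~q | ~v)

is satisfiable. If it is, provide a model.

Unit clause (~h) forces h = False.
In (h | ~p) only ~p is left, so p = False.
In (p | ~u) only ~u is left, so u = False.
Set c = False.
Set v = False.
Set r = True.
Set q = True.
All clauses satisfied.

u = False, c = False, p = False, v = False, r = True, q = True, h = False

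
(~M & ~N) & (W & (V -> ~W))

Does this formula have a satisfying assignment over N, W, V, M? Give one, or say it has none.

N=F, W=T, V=F, M=F

  ~M & ~N = True
    ~M = True
    ~N = True
  W & (V -> ~W) = True
    V -> ~W = True
      ~W = False
Both conjuncts True, so the formula holds.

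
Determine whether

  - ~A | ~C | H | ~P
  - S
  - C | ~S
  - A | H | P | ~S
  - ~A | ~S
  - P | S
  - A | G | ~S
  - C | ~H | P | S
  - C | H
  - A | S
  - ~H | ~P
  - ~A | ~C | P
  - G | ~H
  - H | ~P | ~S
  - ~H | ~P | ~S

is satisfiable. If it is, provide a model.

Unit clause (S) forces S = True.
In (C | ~S) only C is left, so C = True.
In (~A | ~S) only ~A is left, so A = False.
In (A | G | ~S) only G is left, so G = True.
Set P = False.
  then (A | H | P | ~S) forces H = True.
All clauses satisfied.

G = True, P = False, S = True, H = True, C = True, A = False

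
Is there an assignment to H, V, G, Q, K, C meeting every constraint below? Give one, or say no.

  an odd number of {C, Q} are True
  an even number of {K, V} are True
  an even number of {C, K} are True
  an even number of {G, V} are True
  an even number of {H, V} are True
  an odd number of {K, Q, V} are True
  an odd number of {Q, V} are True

H: False; V: False; G: False; Q: True; K: False; C: False

{C, Q}: 1 true → odd ✓
{K, V}: 0 true → even ✓
{C, K}: 0 true → even ✓
{G, V}: 0 true → even ✓
{H, V}: 0 true → even ✓
{K, Q, V}: 1 true → odd ✓
{Q, V}: 1 true → odd ✓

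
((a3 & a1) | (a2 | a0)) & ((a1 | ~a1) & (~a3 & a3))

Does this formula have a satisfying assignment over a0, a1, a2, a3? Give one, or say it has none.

Case a3 = True: the conjunct ~a3 is False.
Case a3 = False: the conjunct a3 is False.
Both cases fail — unsatisfiable.

No satisfying assignment exists.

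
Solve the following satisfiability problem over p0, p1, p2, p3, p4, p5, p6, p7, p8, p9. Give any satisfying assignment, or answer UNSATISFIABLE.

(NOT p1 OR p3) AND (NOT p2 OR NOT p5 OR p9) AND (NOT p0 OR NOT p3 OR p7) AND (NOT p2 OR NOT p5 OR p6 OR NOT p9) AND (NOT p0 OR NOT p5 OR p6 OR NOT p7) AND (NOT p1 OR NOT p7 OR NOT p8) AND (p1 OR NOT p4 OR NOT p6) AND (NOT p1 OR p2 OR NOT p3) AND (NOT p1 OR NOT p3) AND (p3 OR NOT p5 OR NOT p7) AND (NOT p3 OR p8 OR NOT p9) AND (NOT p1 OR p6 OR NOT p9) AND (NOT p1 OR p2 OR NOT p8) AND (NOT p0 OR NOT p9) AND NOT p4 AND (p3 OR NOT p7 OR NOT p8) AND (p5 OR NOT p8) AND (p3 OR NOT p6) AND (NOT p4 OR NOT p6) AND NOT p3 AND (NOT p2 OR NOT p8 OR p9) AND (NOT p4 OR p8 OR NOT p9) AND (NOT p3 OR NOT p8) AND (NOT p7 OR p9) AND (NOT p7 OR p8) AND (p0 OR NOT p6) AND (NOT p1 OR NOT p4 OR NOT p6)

p0=F; p1=F; p2=F; p3=F; p4=F; p5=T; p6=F; p7=F; p8=T; p9=T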